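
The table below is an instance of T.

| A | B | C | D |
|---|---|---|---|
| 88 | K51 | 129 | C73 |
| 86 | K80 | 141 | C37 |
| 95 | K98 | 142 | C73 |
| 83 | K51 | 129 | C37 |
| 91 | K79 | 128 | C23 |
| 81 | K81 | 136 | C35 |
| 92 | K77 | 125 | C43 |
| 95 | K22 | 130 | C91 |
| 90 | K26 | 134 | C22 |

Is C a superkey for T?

Two distinct rows share C=129, so C does not determine every attribute — not a superkey.

No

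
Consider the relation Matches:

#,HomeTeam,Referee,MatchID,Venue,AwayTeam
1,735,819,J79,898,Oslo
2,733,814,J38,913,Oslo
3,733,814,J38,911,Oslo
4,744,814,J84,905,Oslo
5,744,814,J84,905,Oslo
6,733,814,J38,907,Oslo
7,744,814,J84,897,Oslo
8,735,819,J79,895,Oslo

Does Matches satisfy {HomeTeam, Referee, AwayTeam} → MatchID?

(HomeTeam=735, Referee=819, AwayTeam=Oslo): rows 1, 8 → MatchID = J79, J79 ✓
(HomeTeam=733, Referee=814, AwayTeam=Oslo): rows 2, 3, 6 → MatchID = J38, J38, J38 ✓
(HomeTeam=744, Referee=814, AwayTeam=Oslo): rows 4, 5, 7 → MatchID = J84, J84, J84 ✓
Every {HomeTeam, Referee, AwayTeam} value is associated with a single MatchID value, so {HomeTeam, Referee, AwayTeam} → MatchID holds.

Yes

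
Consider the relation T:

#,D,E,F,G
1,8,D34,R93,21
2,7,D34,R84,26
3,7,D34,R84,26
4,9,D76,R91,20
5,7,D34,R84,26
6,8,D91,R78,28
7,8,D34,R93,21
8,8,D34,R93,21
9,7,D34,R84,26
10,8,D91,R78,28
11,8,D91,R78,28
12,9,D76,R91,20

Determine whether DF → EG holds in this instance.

(D=8, F=R93): rows 1, 7, 8 → {E,G} = (D34, 21), (D34, 21), (D34, 21) ✓
(D=7, F=R84): rows 2, 3, 5, 9 → {E,G} = (D34, 26), (D34, 26), (D34, 26), (D34, 26) ✓
(D=9, F=R91): rows 4, 12 → {E,G} = (D76, 20), (D76, 20) ✓
(D=8, F=R78): rows 6, 10, 11 → {E,G} = (D91, 28), (D91, 28), (D91, 28) ✓
Every DF value is associated with a single EG value, so DF → EG holds.

Yes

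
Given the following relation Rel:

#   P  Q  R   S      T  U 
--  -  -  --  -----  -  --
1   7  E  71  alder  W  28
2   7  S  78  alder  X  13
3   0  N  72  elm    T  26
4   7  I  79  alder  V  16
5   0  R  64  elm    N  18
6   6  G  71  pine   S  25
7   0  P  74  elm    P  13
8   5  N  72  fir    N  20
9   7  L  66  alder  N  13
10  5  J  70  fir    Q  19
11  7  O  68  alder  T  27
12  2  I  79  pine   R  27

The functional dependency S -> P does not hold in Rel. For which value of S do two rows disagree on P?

S=alder: rows 1, 2, 4, 9, 11 → P = 7, 7, 7, 7, 7 ✓
S=elm: rows 3, 5, 7 → P = 0, 0, 0 ✓
S=pine: rows 6, 12 → P takes values {6, 2} — violation
S=fir: rows 8, 10 → P = 5, 5 ✓
The only S value with inconsistent P is S=pine.

pine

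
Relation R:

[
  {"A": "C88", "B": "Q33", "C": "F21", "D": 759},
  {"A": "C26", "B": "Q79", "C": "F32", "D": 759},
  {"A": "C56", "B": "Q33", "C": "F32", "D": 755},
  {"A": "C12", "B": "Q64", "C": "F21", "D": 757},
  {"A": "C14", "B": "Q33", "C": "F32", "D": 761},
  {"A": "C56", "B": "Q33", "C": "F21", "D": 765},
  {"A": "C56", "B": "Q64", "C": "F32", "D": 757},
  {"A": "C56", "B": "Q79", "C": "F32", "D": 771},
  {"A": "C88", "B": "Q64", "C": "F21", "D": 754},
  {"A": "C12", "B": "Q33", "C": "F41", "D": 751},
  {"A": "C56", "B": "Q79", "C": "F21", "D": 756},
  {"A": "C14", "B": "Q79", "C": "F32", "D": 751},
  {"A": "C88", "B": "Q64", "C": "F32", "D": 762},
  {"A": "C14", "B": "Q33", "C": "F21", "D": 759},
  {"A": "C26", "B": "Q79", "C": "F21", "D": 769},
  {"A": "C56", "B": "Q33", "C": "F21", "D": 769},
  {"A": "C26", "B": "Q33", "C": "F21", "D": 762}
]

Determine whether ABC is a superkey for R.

No

Two distinct rows share (A=C56, B=Q33, C=F21), so ABC does not determine every attribute — not a superkey.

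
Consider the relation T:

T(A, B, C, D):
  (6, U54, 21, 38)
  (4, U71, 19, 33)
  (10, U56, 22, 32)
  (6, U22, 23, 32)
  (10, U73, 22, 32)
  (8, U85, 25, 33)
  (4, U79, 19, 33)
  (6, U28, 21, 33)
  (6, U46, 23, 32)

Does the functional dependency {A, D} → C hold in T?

(A=6, D=38): 1 row → C = 21 ✓
(A=4, D=33): 2 rows → C = 19, 19 ✓
(A=10, D=32): 2 rows → C = 22, 22 ✓
(A=6, D=32): 2 rows → C = 23, 23 ✓
(A=8, D=33): 1 row → C = 25 ✓
(A=6, D=33): 1 row → C = 21 ✓
Every {A, D} value is associated with a single C value, so {A, D} → C holds.

Yes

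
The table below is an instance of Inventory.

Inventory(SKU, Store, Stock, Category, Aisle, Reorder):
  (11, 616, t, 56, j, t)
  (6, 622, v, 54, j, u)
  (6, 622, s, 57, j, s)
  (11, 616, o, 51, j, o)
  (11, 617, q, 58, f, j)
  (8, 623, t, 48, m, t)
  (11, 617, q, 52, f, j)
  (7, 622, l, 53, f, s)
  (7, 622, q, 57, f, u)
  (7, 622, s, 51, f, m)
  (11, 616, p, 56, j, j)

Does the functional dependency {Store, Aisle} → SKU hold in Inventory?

Yes

(Store=616, Aisle=j): 3 rows → SKU = 11, 11, 11 ✓
(Store=622, Aisle=j): 2 rows → SKU = 6, 6 ✓
(Store=617, Aisle=f): 2 rows → SKU = 11, 11 ✓
(Store=623, Aisle=m): 1 row → SKU = 8 ✓
(Store=622, Aisle=f): 3 rows → SKU = 7, 7, 7 ✓
Every {Store, Aisle} value is associated with a single SKU value, so {Store, Aisle} → SKU holds.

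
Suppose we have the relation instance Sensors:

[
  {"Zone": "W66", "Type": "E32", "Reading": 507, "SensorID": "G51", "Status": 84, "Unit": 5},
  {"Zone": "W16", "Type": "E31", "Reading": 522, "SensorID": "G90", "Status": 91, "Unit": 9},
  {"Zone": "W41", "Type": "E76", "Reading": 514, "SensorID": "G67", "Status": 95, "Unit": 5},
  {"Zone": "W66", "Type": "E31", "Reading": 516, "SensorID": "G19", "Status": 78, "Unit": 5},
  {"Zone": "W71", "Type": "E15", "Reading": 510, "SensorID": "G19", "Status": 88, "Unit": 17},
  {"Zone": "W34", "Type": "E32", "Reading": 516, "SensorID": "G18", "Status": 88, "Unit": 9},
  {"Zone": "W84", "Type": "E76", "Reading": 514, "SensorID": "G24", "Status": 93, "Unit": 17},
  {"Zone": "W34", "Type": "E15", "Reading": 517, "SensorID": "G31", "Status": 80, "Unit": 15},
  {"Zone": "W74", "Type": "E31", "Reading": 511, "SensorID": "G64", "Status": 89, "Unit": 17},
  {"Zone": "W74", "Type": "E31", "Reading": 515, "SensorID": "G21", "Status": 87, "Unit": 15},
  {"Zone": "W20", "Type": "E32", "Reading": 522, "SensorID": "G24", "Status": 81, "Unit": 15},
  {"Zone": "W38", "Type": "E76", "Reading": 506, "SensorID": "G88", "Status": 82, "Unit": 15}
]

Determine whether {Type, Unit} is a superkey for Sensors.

All 12 rows have distinct {Type, Unit} values, so {Type, Unit} → (all attributes) holds and {Type, Unit} is a superkey.

Yes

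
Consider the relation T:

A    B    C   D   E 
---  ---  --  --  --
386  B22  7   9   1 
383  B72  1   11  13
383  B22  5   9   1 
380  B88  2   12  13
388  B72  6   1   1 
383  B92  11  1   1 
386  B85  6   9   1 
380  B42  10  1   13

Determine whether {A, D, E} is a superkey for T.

Two distinct rows share (A=386, D=9, E=1), so {A, D, E} does not determine every attribute — not a superkey.

No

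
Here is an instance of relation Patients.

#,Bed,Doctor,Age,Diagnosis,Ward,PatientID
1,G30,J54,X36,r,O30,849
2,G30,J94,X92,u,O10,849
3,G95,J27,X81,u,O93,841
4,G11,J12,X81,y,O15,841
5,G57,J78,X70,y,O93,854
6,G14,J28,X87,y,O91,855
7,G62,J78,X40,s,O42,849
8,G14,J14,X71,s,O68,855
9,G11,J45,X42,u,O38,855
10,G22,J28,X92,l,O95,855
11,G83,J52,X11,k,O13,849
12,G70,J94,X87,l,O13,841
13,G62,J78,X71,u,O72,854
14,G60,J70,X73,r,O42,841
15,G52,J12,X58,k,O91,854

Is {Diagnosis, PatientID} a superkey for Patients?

All 15 rows have distinct {Diagnosis, PatientID} values, so {Diagnosis, PatientID} → (all attributes) holds and {Diagnosis, PatientID} is a superkey.

Yes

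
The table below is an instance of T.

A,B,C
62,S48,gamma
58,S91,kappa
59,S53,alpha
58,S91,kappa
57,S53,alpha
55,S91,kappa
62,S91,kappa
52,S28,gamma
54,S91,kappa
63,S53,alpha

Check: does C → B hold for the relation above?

C=gamma: 2 rows → B takes values {S48, S28} — violation
C=kappa: 5 rows → B = S91, S91, S91, S91, S91 ✓
C=alpha: 3 rows → B = S53, S53, S53 ✓
Two rows agree on C but differ on B, so C → B does not hold.

No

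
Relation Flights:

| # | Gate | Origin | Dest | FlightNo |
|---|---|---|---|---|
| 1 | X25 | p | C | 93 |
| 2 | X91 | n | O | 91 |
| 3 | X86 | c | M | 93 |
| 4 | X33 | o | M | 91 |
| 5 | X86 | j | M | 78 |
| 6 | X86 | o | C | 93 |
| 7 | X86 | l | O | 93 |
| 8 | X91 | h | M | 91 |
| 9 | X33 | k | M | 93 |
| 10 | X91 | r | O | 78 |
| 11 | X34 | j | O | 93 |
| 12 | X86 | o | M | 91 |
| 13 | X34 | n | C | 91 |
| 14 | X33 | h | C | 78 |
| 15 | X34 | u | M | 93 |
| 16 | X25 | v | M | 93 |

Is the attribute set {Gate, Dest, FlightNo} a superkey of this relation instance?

All 16 rows have distinct {Gate, Dest, FlightNo} values, so {Gate, Dest, FlightNo} → (all attributes) holds and {Gate, Dest, FlightNo} is a superkey.

Yes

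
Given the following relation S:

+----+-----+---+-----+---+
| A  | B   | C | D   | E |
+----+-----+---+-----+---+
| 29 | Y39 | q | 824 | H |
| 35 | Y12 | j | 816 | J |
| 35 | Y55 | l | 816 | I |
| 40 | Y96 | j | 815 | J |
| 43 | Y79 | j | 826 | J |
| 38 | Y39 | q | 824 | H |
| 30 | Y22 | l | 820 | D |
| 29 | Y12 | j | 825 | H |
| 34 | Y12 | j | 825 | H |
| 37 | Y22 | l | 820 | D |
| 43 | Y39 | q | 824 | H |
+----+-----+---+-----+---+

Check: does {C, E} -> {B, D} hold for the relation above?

No

(C=q, E=H): 3 rows → {B,D} = (Y39, 824), (Y39, 824), (Y39, 824) ✓
(C=j, E=J): 3 rows → {B,D} takes values {(Y12, 816), (Y96, 815), (Y79, 826)} — violation
(C=l, E=I): 1 row → {B,D} = (Y55, 816) ✓
(C=l, E=D): 2 rows → {B,D} = (Y22, 820), (Y22, 820) ✓
(C=j, E=H): 2 rows → {B,D} = (Y12, 825), (Y12, 825) ✓
Two rows agree on {C, E} but differ on {B, D}, so {C, E} -> {B, D} does not hold.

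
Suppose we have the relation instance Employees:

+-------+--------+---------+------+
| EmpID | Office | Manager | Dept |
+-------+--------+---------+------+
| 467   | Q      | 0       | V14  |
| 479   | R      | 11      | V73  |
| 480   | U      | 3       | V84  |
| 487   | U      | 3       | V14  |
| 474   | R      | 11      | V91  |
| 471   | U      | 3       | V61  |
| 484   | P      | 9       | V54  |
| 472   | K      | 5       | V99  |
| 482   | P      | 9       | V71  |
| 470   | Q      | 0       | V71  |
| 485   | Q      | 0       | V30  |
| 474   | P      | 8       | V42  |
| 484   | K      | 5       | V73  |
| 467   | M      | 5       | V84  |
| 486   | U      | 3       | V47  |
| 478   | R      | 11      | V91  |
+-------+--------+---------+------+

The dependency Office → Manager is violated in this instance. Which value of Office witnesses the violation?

Office=Q: 3 rows → Manager = 0, 0, 0 ✓
Office=R: 3 rows → Manager = 11, 11, 11 ✓
Office=U: 4 rows → Manager = 3, 3, 3, 3 ✓
Office=P: 3 rows → Manager takes values {9, 8} — violation
Office=K: 2 rows → Manager = 5, 5 ✓
Office=M: 1 row → Manager = 5 ✓
The only Office value with inconsistent Manager is Office=P.

P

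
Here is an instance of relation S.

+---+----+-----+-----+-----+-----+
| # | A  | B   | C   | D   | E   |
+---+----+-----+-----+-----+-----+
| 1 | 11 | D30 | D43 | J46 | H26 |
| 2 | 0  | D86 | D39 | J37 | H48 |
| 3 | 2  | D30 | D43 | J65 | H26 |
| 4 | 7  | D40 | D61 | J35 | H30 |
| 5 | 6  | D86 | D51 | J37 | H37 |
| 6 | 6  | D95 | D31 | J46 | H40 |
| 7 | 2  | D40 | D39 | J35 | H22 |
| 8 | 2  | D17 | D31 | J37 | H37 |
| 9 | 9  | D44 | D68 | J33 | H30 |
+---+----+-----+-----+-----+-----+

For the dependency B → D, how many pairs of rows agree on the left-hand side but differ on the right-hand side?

1

B=D30: violating pairs (1,3) — 1 pair.
B=D86: all 2 rows agree on D — 0 pairs.
B=D40: all 2 rows agree on D — 0 pairs.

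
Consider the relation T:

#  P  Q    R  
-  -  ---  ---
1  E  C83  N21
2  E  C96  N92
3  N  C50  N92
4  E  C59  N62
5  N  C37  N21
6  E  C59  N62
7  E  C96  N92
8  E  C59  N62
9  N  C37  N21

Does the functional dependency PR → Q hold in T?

Yes

(P=E, R=N21): row 1 → Q = C83 ✓
(P=E, R=N92): rows 2, 7 → Q = C96, C96 ✓
(P=N, R=N92): row 3 → Q = C50 ✓
(P=E, R=N62): rows 4, 6, 8 → Q = C59, C59, C59 ✓
(P=N, R=N21): rows 5, 9 → Q = C37, C37 ✓
Every PR value is associated with a single Q value, so PR → Q holds.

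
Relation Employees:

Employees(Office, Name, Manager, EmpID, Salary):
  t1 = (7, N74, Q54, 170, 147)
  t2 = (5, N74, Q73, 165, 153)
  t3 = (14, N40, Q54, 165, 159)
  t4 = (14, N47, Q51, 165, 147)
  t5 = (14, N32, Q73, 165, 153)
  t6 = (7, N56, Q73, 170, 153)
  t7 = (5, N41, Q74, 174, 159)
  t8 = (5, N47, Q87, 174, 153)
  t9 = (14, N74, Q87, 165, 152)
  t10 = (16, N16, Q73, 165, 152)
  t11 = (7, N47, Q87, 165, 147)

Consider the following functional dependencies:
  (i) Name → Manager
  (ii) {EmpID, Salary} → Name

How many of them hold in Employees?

0

(i) Name → Manager: Name=N74: rows 1, 2, 9 → Manager takes values {Q54, Q73, Q87} — violation; Name=N47: rows 4, 8, 11 → Manager takes values {Q51, Q87} — violation — fails.
(ii) {EmpID, Salary} → Name: (EmpID=165, Salary=153): rows 2, 5 → Name takes values {N74, N32} — violation; (EmpID=165, Salary=152): rows 9, 10 → Name takes values {N74, N16} — violation — fails.
None of the 2 dependencies hold.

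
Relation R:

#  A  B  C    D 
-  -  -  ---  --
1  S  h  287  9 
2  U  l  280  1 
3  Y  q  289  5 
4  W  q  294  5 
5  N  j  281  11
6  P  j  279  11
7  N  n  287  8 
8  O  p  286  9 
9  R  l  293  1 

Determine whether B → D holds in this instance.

B=h: row 1 → D = 9 ✓
B=l: rows 2, 9 → D = 1, 1 ✓
B=q: rows 3, 4 → D = 5, 5 ✓
B=j: rows 5, 6 → D = 11, 11 ✓
B=n: row 7 → D = 8 ✓
B=p: row 8 → D = 9 ✓
Every B value is associated with a single D value, so B → D holds.

Yes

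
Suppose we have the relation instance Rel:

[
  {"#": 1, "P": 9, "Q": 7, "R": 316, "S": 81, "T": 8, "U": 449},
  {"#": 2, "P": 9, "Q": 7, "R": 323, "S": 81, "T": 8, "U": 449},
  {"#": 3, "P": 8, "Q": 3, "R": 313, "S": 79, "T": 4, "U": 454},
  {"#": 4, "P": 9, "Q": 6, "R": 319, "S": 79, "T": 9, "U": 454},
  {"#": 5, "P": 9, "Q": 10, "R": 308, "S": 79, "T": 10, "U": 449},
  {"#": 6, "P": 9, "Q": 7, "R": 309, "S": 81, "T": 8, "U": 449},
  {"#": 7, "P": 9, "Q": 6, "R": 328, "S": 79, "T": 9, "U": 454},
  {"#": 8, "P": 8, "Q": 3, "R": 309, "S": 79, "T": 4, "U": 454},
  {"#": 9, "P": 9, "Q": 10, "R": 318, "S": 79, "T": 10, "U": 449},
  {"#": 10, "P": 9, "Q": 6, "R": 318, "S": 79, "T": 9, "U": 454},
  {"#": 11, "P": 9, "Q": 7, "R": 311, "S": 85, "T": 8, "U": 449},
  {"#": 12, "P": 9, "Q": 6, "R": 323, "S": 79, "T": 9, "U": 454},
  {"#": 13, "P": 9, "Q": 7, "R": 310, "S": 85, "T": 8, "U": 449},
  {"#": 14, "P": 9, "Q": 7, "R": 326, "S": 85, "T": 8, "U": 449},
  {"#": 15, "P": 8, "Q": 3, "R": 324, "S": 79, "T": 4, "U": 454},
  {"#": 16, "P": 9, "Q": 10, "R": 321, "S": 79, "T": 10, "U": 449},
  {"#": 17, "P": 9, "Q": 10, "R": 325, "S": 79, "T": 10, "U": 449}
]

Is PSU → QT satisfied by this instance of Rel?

(P=9, S=81, U=449): rows 1, 2, 6 → {Q,T} = (7, 8), (7, 8), (7, 8) ✓
(P=8, S=79, U=454): rows 3, 8, 15 → {Q,T} = (3, 4), (3, 4), (3, 4) ✓
(P=9, S=79, U=454): rows 4, 7, 10, 12 → {Q,T} = (6, 9), (6, 9), (6, 9), (6, 9) ✓
(P=9, S=79, U=449): rows 5, 9, 16, 17 → {Q,T} = (10, 10), (10, 10), (10, 10), (10, 10) ✓
(P=9, S=85, U=449): rows 11, 13, 14 → {Q,T} = (7, 8), (7, 8), (7, 8) ✓
Every PSU value is associated with a single QT value, so PSU → QT holds.

Yes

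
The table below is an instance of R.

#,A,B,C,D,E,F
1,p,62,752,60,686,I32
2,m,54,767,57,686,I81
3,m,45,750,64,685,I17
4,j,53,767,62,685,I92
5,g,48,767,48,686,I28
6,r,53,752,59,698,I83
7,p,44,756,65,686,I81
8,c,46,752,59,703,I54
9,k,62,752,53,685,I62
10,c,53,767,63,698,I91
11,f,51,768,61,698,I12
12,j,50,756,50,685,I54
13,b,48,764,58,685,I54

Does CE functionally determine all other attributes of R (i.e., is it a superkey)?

Rows 2 and 5 have the same CE value (C=767, E=686) but are distinct tuples, so CE does not determine every attribute — not a superkey.

No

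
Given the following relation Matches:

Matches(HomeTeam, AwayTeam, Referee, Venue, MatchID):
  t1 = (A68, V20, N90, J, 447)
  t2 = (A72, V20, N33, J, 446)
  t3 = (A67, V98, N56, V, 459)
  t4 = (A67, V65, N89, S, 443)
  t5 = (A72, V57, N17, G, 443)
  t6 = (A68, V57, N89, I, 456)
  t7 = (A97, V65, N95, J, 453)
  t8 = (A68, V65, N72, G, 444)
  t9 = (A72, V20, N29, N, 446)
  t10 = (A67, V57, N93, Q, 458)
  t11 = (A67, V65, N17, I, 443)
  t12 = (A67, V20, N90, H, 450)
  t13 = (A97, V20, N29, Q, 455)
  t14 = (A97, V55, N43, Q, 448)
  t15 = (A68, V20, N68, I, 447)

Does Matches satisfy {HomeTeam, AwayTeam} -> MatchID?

(HomeTeam=A68, AwayTeam=V20): rows 1, 15 → MatchID = 447, 447 ✓
(HomeTeam=A72, AwayTeam=V20): rows 2, 9 → MatchID = 446, 446 ✓
(HomeTeam=A67, AwayTeam=V98): row 3 → MatchID = 459 ✓
(HomeTeam=A67, AwayTeam=V65): rows 4, 11 → MatchID = 443, 443 ✓
(HomeTeam=A72, AwayTeam=V57): row 5 → MatchID = 443 ✓
(HomeTeam=A68, AwayTeam=V57): row 6 → MatchID = 456 ✓
(HomeTeam=A97, AwayTeam=V65): row 7 → MatchID = 453 ✓
(HomeTeam=A68, AwayTeam=V65): row 8 → MatchID = 444 ✓
(HomeTeam=A67, AwayTeam=V57): row 10 → MatchID = 458 ✓
(HomeTeam=A67, AwayTeam=V20): row 12 → MatchID = 450 ✓
(HomeTeam=A97, AwayTeam=V20): row 13 → MatchID = 455 ✓
(HomeTeam=A97, AwayTeam=V55): row 14 → MatchID = 448 ✓
Every {HomeTeam, AwayTeam} value is associated with a single MatchID value, so {HomeTeam, AwayTeam} -> MatchID holds.

Yes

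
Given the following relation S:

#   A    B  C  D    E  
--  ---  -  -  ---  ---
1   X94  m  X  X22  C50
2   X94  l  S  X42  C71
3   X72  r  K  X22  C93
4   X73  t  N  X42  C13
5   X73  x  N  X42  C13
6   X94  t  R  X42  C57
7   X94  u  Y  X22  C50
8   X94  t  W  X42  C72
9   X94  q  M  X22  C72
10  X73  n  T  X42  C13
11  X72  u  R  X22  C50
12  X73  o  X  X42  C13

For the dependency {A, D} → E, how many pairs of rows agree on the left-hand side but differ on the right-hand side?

(A=X94, D=X22): violating pairs (1,9), (7,9) — 2 pairs.
(A=X94, D=X42): violating pairs (2,6), (2,8), (6,8) — 3 pairs.
(A=X72, D=X22): violating pairs (3,11) — 1 pair.
(A=X73, D=X42): all 4 rows agree on E — 0 pairs.

6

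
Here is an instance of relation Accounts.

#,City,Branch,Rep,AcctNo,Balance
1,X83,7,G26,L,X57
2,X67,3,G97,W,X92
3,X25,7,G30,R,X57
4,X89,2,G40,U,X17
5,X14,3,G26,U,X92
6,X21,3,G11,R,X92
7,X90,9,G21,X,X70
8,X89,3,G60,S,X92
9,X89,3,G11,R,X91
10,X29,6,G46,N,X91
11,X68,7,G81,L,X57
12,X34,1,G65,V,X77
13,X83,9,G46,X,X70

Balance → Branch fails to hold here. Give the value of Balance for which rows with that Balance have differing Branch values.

X91

Balance=X57: rows 1, 3, 11 → Branch = 7, 7, 7 ✓
Balance=X92: rows 2, 5, 6, 8 → Branch = 3, 3, 3, 3 ✓
Balance=X17: row 4 → Branch = 2 ✓
Balance=X70: rows 7, 13 → Branch = 9, 9 ✓
Balance=X91: rows 9, 10 → Branch takes values {3, 6} — violation
Balance=X77: row 12 → Branch = 1 ✓
The only Balance value with inconsistent Branch is Balance=X91.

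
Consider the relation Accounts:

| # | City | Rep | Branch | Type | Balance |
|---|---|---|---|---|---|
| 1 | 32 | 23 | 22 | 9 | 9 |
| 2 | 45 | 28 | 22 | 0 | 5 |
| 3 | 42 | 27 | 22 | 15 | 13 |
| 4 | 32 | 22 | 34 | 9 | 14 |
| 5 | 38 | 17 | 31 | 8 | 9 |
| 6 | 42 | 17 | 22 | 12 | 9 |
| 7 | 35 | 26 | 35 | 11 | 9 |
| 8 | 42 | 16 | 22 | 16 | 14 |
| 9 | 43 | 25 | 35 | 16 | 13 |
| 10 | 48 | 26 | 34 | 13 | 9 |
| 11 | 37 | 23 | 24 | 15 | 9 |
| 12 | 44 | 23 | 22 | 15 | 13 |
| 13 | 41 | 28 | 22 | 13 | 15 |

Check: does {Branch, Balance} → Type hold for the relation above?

No

(Branch=22, Balance=9): rows 1, 6 → Type takes values {9, 12} — violation
(Branch=22, Balance=5): row 2 → Type = 0 ✓
(Branch=22, Balance=13): rows 3, 12 → Type = 15, 15 ✓
(Branch=34, Balance=14): row 4 → Type = 9 ✓
(Branch=31, Balance=9): row 5 → Type = 8 ✓
(Branch=35, Balance=9): row 7 → Type = 11 ✓
(Branch=22, Balance=14): row 8 → Type = 16 ✓
(Branch=35, Balance=13): row 9 → Type = 16 ✓
(Branch=34, Balance=9): row 10 → Type = 13 ✓
(Branch=24, Balance=9): row 11 → Type = 15 ✓
(Branch=22, Balance=15): row 13 → Type = 13 ✓
Two rows agree on {Branch, Balance} but differ on Type, so {Branch, Balance} → Type does not hold.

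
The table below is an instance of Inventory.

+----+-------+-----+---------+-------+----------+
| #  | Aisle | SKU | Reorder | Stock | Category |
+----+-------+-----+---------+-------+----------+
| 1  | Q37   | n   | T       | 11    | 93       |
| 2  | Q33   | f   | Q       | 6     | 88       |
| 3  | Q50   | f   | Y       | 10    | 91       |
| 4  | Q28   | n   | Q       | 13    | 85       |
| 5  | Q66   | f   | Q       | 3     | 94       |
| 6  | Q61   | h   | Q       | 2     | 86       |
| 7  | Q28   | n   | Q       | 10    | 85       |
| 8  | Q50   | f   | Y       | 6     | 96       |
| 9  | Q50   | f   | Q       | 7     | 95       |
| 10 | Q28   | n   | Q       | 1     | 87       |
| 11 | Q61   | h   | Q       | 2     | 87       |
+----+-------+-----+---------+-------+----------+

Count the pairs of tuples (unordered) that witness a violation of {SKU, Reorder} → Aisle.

3

(SKU=f, Reorder=Q): violating pairs (2,5), (2,9), (5,9) — 3 pairs.
(SKU=f, Reorder=Y): all 2 rows agree on Aisle — 0 pairs.
(SKU=n, Reorder=Q): all 3 rows agree on Aisle — 0 pairs.
(SKU=h, Reorder=Q): all 2 rows agree on Aisle — 0 pairs.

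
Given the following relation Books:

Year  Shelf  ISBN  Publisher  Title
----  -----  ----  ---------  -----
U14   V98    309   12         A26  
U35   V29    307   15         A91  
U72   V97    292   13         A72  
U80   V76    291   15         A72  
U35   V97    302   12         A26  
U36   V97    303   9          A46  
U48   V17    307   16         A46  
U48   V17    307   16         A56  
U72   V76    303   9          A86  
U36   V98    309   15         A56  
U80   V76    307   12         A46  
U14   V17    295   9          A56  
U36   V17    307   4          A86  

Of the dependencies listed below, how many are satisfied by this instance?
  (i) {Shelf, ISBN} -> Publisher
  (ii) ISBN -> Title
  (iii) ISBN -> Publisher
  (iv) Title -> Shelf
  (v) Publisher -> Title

0

(i) {Shelf, ISBN} -> Publisher: (Shelf=V98, ISBN=309): 2 rows → Publisher takes values {12, 15} — violation; (Shelf=V17, ISBN=307): 3 rows → Publisher takes values {16, 4} — violation — fails.
(ii) ISBN -> Title: ISBN=309: 2 rows → Title takes values {A26, A56} — violation; ISBN=307: 5 rows → Title takes values {A91, A46, A56, A86} — violation; ISBN=303: 2 rows → Title takes values {A46, A86} — violation — fails.
(iii) ISBN -> Publisher: ISBN=309: 2 rows → Publisher takes values {12, 15} — violation; ISBN=307: 5 rows → Publisher takes values {15, 16, 12, 4} — violation — fails.
(iv) Title -> Shelf: Title=A26: 2 rows → Shelf takes values {V98, V97} — violation; Title=A72: 2 rows → Shelf takes values {V97, V76} — violation; Title=A46: 3 rows → Shelf takes values {V97, V17, V76} — violation; Title=A56: 3 rows → Shelf takes values {V17, V98} — violation; Title=A86: 2 rows → Shelf takes values {V76, V17} — violation — fails.
(v) Publisher -> Title: Publisher=12: 3 rows → Title takes values {A26, A46} — violation; Publisher=15: 3 rows → Title takes values {A91, A72, A56} — violation; Publisher=9: 3 rows → Title takes values {A46, A86, A56} — violation; Publisher=16: 2 rows → Title takes values {A46, A56} — violation — fails.
None of the 5 dependencies hold.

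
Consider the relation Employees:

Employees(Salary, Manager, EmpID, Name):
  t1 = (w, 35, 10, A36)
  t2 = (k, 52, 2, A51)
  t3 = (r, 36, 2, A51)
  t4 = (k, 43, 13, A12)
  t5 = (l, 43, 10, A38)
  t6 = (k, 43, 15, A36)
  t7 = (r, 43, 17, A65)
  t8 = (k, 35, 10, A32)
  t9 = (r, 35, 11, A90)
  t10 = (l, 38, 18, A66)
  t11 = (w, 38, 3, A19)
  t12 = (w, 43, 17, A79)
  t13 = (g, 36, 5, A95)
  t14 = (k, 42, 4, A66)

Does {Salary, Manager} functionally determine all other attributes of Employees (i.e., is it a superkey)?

Rows 4 and 6 have the same {Salary, Manager} value (Salary=k, Manager=43) but are distinct tuples, so {Salary, Manager} does not determine every attribute — not a superkey.

No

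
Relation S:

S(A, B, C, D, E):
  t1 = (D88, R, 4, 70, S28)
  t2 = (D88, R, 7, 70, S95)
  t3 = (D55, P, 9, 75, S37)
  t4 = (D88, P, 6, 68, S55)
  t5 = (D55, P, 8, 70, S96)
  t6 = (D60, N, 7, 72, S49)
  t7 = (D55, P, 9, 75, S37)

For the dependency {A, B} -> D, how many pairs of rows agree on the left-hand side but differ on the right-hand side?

(A=D88, B=R): all 2 rows agree on D — 0 pairs.
(A=D55, B=P): violating pairs (3,5), (5,7) — 2 pairs.

2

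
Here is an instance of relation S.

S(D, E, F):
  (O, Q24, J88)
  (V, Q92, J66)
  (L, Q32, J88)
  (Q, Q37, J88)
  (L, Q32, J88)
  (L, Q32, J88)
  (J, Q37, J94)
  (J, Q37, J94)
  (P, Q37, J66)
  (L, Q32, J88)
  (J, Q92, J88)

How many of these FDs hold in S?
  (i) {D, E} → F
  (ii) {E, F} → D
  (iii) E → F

2

(i) {D, E} → F: every LHS value maps to a single RHS value — holds.
(ii) {E, F} → D: every LHS value maps to a single RHS value — holds.
(iii) E → F: E=Q92: 2 rows → F takes values {J66, J88} — violation; E=Q37: 4 rows → F takes values {J88, J94, J66} — violation — fails.
2 of the 3 dependencies hold.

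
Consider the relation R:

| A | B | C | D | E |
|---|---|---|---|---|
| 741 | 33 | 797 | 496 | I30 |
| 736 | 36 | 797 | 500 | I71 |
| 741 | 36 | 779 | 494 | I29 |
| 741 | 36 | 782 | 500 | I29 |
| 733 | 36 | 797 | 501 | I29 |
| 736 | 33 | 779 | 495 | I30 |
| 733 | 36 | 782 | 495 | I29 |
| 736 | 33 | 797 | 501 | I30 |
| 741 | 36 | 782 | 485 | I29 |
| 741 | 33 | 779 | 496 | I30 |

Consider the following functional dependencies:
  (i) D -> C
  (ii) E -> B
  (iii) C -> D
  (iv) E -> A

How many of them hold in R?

(i) D -> C: D=496: 2 rows → C takes values {797, 779} — violation; D=500: 2 rows → C takes values {797, 782} — violation; D=495: 2 rows → C takes values {779, 782} — violation — fails.
(ii) E -> B: every LHS value maps to a single RHS value — holds.
(iii) C -> D: C=797: 4 rows → D takes values {496, 500, 501} — violation; C=779: 3 rows → D takes values {494, 495, 496} — violation; C=782: 3 rows → D takes values {500, 495, 485} — violation — fails.
(iv) E -> A: E=I30: 4 rows → A takes values {741, 736} — violation; E=I29: 5 rows → A takes values {741, 733} — violation — fails.
1 of the 4 dependencies holds.

1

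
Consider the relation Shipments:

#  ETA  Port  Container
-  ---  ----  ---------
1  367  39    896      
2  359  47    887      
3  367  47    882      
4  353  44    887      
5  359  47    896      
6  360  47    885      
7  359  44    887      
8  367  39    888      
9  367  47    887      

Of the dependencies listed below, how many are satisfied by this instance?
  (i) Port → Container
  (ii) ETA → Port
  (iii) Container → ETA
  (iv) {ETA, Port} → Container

(i) Port → Container: Port=39: rows 1, 8 → Container takes values {896, 888} — violation; Port=47: rows 2, 3, 5, 6, 9 → Container takes values {887, 882, 896, 885} — violation — fails.
(ii) ETA → Port: ETA=367: rows 1, 3, 8, 9 → Port takes values {39, 47} — violation; ETA=359: rows 2, 5, 7 → Port takes values {47, 44} — violation — fails.
(iii) Container → ETA: Container=896: rows 1, 5 → ETA takes values {367, 359} — violation; Container=887: rows 2, 4, 7, 9 → ETA takes values {359, 353, 367} — violation — fails.
(iv) {ETA, Port} → Container: (ETA=367, Port=39): rows 1, 8 → Container takes values {896, 888} — violation; (ETA=359, Port=47): rows 2, 5 → Container takes values {887, 896} — violation; (ETA=367, Port=47): rows 3, 9 → Container takes values {882, 887} — violation — fails.
None of the 4 dependencies hold.

0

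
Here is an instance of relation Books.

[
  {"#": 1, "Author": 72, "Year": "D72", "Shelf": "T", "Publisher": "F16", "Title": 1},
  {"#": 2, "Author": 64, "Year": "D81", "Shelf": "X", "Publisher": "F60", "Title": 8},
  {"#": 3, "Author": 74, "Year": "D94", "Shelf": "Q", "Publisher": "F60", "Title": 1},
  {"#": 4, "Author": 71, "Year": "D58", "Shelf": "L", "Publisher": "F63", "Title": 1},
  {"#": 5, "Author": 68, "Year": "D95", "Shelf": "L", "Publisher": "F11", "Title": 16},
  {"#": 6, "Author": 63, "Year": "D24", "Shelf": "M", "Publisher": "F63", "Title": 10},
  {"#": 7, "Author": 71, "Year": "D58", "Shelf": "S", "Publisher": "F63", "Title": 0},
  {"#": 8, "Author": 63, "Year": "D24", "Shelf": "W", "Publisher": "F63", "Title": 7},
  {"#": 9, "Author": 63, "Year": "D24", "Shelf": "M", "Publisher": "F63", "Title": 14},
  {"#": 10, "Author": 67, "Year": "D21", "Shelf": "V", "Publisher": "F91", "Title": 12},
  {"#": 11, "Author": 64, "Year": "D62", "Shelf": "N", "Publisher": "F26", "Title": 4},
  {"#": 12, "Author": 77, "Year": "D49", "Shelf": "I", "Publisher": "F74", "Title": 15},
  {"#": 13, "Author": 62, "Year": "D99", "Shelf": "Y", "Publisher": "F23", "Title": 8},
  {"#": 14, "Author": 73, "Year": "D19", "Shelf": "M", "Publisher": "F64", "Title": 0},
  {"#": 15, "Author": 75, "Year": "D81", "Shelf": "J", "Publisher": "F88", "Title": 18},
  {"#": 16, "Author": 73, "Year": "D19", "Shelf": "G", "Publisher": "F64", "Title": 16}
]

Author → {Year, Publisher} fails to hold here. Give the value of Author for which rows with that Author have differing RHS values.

64

Author=72: row 1 → {Year,Publisher} = (D72, F16) ✓
Author=64: rows 2, 11 → {Year,Publisher} takes values {(D81, F60), (D62, F26)} — violation
Author=74: row 3 → {Year,Publisher} = (D94, F60) ✓
Author=71: rows 4, 7 → {Year,Publisher} = (D58, F63), (D58, F63) ✓
Author=68: row 5 → {Year,Publisher} = (D95, F11) ✓
Author=63: rows 6, 8, 9 → {Year,Publisher} = (D24, F63), (D24, F63), (D24, F63) ✓
Author=67: row 10 → {Year,Publisher} = (D21, F91) ✓
Author=77: row 12 → {Year,Publisher} = (D49, F74) ✓
Author=62: row 13 → {Year,Publisher} = (D99, F23) ✓
Author=73: rows 14, 16 → {Year,Publisher} = (D19, F64), (D19, F64) ✓
Author=75: row 15 → {Year,Publisher} = (D81, F88) ✓
The only Author value with inconsistent RHS is Author=64.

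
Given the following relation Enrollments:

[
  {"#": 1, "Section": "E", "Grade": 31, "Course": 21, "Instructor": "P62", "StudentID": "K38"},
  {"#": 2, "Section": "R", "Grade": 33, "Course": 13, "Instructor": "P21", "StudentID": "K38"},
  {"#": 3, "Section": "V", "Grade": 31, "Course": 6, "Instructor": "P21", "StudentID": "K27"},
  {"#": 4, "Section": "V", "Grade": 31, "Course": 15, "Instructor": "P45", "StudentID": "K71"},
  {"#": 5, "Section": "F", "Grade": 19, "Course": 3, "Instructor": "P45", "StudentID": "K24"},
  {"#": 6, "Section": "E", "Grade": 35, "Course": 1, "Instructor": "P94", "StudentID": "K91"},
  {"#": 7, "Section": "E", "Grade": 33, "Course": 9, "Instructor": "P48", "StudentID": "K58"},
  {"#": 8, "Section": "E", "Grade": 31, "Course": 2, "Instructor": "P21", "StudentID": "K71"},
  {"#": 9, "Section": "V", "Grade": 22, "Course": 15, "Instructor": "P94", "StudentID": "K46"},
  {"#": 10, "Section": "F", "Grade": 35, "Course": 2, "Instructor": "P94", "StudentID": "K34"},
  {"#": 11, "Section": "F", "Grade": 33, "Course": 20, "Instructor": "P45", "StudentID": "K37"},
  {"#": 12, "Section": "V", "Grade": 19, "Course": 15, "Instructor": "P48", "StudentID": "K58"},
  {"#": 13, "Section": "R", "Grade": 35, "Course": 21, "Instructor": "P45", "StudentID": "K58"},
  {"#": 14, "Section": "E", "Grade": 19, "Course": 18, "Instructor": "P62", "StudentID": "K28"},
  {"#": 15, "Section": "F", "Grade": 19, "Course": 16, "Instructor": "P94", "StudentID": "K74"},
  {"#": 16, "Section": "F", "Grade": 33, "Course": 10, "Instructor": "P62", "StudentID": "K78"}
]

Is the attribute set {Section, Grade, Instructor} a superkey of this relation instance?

Yes

All 16 rows have distinct {Section, Grade, Instructor} values, so {Section, Grade, Instructor} → (all attributes) holds and {Section, Grade, Instructor} is a superkey.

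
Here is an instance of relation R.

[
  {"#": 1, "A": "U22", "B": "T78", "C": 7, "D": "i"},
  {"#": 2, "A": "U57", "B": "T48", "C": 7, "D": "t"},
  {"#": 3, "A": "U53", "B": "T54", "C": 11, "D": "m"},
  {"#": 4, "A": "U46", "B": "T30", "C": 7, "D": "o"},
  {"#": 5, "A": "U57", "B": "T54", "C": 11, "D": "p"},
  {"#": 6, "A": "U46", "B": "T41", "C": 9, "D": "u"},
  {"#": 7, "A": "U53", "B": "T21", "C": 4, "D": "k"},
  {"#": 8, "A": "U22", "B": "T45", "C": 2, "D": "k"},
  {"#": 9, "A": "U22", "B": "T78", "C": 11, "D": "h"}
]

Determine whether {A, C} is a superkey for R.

Yes

All 9 rows have distinct {A, C} values, so {A, C} → (all attributes) holds and {A, C} is a superkey.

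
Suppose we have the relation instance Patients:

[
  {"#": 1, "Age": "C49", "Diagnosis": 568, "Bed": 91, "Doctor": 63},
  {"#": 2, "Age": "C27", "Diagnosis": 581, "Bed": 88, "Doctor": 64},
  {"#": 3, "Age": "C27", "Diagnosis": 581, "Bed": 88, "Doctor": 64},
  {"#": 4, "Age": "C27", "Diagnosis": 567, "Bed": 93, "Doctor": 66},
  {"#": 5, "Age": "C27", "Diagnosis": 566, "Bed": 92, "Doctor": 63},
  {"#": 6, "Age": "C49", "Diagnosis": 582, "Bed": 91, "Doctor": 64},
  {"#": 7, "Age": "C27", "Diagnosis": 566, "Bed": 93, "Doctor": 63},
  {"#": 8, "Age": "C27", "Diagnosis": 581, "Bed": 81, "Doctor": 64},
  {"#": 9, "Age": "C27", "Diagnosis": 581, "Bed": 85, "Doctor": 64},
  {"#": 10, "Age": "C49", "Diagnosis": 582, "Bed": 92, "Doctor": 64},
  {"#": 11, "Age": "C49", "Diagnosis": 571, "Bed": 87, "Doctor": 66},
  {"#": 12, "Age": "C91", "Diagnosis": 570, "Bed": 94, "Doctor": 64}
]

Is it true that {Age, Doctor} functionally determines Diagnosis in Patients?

Yes

(Age=C49, Doctor=63): row 1 → Diagnosis = 568 ✓
(Age=C27, Doctor=64): rows 2, 3, 8, 9 → Diagnosis = 581, 581, 581, 581 ✓
(Age=C27, Doctor=66): row 4 → Diagnosis = 567 ✓
(Age=C27, Doctor=63): rows 5, 7 → Diagnosis = 566, 566 ✓
(Age=C49, Doctor=64): rows 6, 10 → Diagnosis = 582, 582 ✓
(Age=C49, Doctor=66): row 11 → Diagnosis = 571 ✓
(Age=C91, Doctor=64): row 12 → Diagnosis = 570 ✓
Every {Age, Doctor} value is associated with a single Diagnosis value, so {Age, Doctor} → Diagnosis holds.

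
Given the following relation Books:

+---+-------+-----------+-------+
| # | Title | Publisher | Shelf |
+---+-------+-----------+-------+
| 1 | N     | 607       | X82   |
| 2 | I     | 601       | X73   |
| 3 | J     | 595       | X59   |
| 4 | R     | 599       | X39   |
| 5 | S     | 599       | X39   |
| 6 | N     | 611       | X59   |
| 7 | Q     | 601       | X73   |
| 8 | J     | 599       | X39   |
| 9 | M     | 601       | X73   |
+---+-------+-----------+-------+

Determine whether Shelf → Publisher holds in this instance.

Shelf=X82: row 1 → Publisher = 607 ✓
Shelf=X73: rows 2, 7, 9 → Publisher = 601, 601, 601 ✓
Shelf=X59: rows 3, 6 → Publisher takes values {595, 611} — violation
Shelf=X39: rows 4, 5, 8 → Publisher = 599, 599, 599 ✓
Two rows agree on Shelf but differ on Publisher, so Shelf → Publisher does not hold.

No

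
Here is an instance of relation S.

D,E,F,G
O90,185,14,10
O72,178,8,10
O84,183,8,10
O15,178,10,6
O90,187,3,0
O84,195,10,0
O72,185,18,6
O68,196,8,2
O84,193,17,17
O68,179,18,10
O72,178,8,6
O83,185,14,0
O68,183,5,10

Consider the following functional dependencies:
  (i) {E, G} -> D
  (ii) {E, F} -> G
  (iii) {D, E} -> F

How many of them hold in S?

(i) {E, G} -> D: (E=183, G=10): 2 rows → D takes values {O84, O68} — violation; (E=178, G=6): 2 rows → D takes values {O15, O72} — violation — fails.
(ii) {E, F} -> G: (E=185, F=14): 2 rows → G takes values {10, 0} — violation; (E=178, F=8): 2 rows → G takes values {10, 6} — violation — fails.
(iii) {D, E} -> F: every LHS value maps to a single RHS value — holds.
1 of the 3 dependencies holds.

1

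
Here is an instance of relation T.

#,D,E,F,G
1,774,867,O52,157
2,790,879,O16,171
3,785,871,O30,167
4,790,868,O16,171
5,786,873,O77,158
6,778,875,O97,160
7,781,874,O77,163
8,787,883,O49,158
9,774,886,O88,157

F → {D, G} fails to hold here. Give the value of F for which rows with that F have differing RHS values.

O77

F=O52: row 1 → {D,G} = (774, 157) ✓
F=O16: rows 2, 4 → {D,G} = (790, 171), (790, 171) ✓
F=O30: row 3 → {D,G} = (785, 167) ✓
F=O77: rows 5, 7 → {D,G} takes values {(786, 158), (781, 163)} — violation
F=O97: row 6 → {D,G} = (778, 160) ✓
F=O49: row 8 → {D,G} = (787, 158) ✓
F=O88: row 9 → {D,G} = (774, 157) ✓
The only F value with inconsistent RHS is F=O77.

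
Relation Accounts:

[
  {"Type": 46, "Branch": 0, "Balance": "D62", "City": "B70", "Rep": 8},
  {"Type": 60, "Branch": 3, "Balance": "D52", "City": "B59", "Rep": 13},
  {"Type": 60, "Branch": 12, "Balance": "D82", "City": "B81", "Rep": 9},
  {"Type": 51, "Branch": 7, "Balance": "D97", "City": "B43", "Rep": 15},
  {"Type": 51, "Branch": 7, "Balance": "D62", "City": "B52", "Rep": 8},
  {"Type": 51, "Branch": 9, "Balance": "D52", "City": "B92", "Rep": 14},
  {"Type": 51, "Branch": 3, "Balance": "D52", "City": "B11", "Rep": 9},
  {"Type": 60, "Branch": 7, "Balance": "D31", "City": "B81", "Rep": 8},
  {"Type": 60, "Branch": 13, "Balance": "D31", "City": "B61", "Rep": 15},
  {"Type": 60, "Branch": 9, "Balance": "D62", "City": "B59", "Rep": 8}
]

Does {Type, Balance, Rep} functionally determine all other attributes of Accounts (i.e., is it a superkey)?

Yes

All 10 rows have distinct {Type, Balance, Rep} values, so {Type, Balance, Rep} → (all attributes) holds and {Type, Balance, Rep} is a superkey.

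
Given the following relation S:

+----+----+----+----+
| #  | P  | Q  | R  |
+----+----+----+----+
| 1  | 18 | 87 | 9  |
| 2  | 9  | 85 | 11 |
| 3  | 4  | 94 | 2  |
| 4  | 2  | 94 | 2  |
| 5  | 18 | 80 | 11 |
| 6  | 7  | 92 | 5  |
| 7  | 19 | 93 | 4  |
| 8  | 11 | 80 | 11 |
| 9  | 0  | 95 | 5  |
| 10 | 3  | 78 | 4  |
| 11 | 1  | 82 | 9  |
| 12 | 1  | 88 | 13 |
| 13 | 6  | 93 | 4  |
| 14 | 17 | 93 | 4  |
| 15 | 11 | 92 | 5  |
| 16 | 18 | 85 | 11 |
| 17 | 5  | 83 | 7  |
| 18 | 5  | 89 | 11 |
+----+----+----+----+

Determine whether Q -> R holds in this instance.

Q=87: row 1 → R = 9 ✓
Q=85: rows 2, 16 → R = 11, 11 ✓
Q=94: rows 3, 4 → R = 2, 2 ✓
Q=80: rows 5, 8 → R = 11, 11 ✓
Q=92: rows 6, 15 → R = 5, 5 ✓
Q=93: rows 7, 13, 14 → R = 4, 4, 4 ✓
Q=95: row 9 → R = 5 ✓
Q=78: row 10 → R = 4 ✓
Q=82: row 11 → R = 9 ✓
Q=88: row 12 → R = 13 ✓
Q=83: row 17 → R = 7 ✓
Q=89: row 18 → R = 11 ✓
Every Q value is associated with a single R value, so Q -> R holds.

Yes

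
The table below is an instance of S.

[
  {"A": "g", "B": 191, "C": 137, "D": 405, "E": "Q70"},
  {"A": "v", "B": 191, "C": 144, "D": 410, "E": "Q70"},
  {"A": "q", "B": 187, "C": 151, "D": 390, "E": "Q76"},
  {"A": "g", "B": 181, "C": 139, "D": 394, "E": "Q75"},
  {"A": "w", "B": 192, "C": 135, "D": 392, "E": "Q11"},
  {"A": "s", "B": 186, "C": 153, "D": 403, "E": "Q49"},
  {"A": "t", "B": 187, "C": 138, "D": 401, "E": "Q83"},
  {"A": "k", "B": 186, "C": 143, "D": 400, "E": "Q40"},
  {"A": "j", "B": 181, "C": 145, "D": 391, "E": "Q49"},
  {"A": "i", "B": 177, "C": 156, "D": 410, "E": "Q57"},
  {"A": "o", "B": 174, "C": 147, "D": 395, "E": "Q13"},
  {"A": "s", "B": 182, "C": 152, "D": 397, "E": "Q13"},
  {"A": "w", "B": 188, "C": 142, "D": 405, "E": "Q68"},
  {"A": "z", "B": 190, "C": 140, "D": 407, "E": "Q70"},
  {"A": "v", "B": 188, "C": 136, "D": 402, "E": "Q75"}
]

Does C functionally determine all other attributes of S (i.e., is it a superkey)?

Yes

All 15 rows have distinct C values, so C → (all attributes) holds and C is a superkey.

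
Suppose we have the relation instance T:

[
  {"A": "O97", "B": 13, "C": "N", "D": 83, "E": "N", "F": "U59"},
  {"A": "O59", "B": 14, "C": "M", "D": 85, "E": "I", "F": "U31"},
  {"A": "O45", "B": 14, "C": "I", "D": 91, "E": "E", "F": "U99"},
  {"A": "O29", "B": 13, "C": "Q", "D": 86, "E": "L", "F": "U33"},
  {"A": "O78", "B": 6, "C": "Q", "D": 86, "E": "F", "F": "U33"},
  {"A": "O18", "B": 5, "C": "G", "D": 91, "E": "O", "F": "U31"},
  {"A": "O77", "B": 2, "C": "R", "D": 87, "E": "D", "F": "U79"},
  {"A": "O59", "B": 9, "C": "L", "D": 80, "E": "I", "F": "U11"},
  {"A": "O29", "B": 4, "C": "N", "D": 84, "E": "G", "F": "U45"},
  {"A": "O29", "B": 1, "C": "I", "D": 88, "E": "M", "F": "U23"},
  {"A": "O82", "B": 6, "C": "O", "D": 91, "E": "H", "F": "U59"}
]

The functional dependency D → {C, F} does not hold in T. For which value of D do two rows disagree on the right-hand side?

D=83: 1 row → {C,F} = (N, U59) ✓
D=85: 1 row → {C,F} = (M, U31) ✓
D=91: 3 rows → {C,F} takes values {(I, U99), (G, U31), (O, U59)} — violation
D=86: 2 rows → {C,F} = (Q, U33), (Q, U33) ✓
D=87: 1 row → {C,F} = (R, U79) ✓
D=80: 1 row → {C,F} = (L, U11) ✓
D=84: 1 row → {C,F} = (N, U45) ✓
D=88: 1 row → {C,F} = (I, U23) ✓
The only D value with inconsistent RHS is D=91.

91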